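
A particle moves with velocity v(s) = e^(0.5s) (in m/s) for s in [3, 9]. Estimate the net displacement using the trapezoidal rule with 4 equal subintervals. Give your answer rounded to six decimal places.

Δs = (9 − 3)/4 = 1.5.
v(3) ≈ 4.481689, v(4.5) ≈ 9.487736, v(6) ≈ 20.085537, v(7.5) ≈ 42.521082, v(9) ≈ 90.017131.
T_4 = (Δs/2)·[v(s_0) + 2v(s_1) + 2v(s_2) + 2v(s_3) + v(s_4)].
Sum ≈ 179.015647.

179.015647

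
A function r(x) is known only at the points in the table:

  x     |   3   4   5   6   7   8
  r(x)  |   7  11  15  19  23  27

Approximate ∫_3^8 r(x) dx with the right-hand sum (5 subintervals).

Δx = 1.
Sum = 1·[11 + 15 + 19 + 23 + 27] = 95.

95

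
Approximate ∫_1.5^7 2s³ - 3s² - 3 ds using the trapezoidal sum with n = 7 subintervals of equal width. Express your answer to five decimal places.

Δs = (7 − 1.5)/7 = 11/14.
f(1.5) = -3, f(16/7) = 1787/343, f(43/14) = 18281/686, f(27/7) = 23028/343, f(65/14) = 45446/343, f(38/7) = 78391/343, f(87/14) = 247719/686, f(7) = 536.
T_7 = (Δs/2)·[f(s_0) + 2f(s_1) + ... + 2f(s_{6}) + f(s_7)].
Sum ≈ 854.57653.

854.57653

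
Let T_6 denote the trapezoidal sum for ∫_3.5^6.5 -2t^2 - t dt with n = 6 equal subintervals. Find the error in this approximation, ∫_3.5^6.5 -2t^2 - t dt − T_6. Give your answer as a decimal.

0.25

Exact integral: ∫_3.5^6.5 f(t) dt = -169.5.
T_6 = -169.75.
Error = -169.5 − (-169.75) = 0.25.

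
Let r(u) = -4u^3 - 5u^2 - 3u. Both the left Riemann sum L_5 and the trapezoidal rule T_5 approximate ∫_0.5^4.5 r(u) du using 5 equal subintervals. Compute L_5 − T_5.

190.4

L_5 = -416.2.
T_5 = -606.6.
L_5 − T_5 = 190.4.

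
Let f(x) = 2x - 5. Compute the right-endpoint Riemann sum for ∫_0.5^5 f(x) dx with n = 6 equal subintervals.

5.625

Δx = (5 − 0.5)/6 = 0.75.
Right endpoints: 1.25, 2, 2.75, 3.5, 4.25, 5.
f(1.25) = -2.5, f(2) = -1, f(2.75) = 0.5, f(3.5) = 2, f(4.25) = 3.5, f(5) = 5.
Sum = Δx · [f(1.25) + f(2) + f(2.75) + ...].
Sum = 5.625.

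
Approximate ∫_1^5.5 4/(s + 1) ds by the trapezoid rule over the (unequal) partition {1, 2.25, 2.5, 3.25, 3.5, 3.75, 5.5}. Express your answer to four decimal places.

4.8179

Subinterval widths: 1.25, 0.25, 0.75, 0.25, 0.25, 1.75.
f(1) = 2, f(2.25) = 16/13, f(2.5) = 8/7, f(3.25) = 16/17, f(3.5) = 8/9, f(3.75) = 16/19, f(5.5) = 8/13.
On each subinterval the trapezoid contributes (Δs_i/2)·[f(s_{i-1}) + f(s_i)].
Sum ≈ 4.8179.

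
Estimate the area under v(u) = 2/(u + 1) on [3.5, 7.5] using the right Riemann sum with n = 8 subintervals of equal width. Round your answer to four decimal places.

1.2212

Δu = (7.5 − 3.5)/8 = 0.5.
Right endpoints: 4, 4.5, 5, 5.5, 6, 6.5, 7, 7.5.
v(4) = 0.4, v(4.5) = 4/11, v(5) = 1/3, v(5.5) = 4/13, v(6) = 2/7, v(6.5) = 4/15, v(7) = 0.25, v(7.5) = 4/17.
Sum = Δu · [v(4) + v(4.5) + v(5) + ...].
Sum ≈ 1.2212.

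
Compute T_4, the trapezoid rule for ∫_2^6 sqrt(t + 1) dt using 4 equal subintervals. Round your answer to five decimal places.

Δt = (6 − 2)/4 = 1.
f(2) ≈ 1.73205, f(3) ≈ 2.00000, f(4) ≈ 2.23607, f(5) ≈ 2.44949, f(6) ≈ 2.64575.
T_4 = (Δt/2)·[f(t_0) + 2f(t_1) + 2f(t_2) + 2f(t_3) + f(t_4)].
Sum ≈ 8.87446.

8.87446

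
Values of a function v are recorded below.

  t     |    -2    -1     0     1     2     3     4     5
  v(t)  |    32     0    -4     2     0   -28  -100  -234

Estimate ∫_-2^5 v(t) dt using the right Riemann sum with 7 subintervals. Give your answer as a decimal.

-364

Δt = 1.
Sum = 1·[0 + (-4) + 2 + 0 + (-28) + (-100) + (-234)] = -364.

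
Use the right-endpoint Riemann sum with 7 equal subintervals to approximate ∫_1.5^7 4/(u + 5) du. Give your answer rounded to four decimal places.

Δu = (7 − 1.5)/7 = 11/14.
Right endpoints: 16/7, 43/14, 27/7, 65/14, 38/7, 87/14, 7.
f(16/7) = 28/51, f(43/14) = 56/113, f(27/7) = 14/31, f(65/14) = 56/135, f(38/7) = 28/73, f(87/14) = 56/157, f(7) = 1/3.
Sum = Δu · [f(16/7) + f(43/14) + f(27/7) + ...].
Sum ≈ 2.3450.

2.3450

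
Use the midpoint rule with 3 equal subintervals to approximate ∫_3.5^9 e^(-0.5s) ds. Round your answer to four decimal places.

Δs = (9 − 3.5)/3 = 11/6.
Midpoints: 53/12, 6.25, 97/12.
f(53/12) ≈ 0.1099, f(6.25) ≈ 0.0439, f(97/12) ≈ 0.0176.
Sum = Δs · [f(53/12) + f(6.25) + f(97/12)].
Sum ≈ 0.3142.

0.3142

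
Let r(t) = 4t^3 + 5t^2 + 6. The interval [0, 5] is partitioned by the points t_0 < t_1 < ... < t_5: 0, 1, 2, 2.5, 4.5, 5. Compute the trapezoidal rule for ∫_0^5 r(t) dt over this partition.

933.625

Subinterval widths: 1, 1, 0.5, 2, 0.5.
r(0) = 6, r(1) = 15, r(2) = 58, r(2.5) = 99.75, r(4.5) = 471.75, r(5) = 631.
On each subinterval the trapezoid contributes (Δt_i/2)·[r(t_{i-1}) + r(t_i)].
Sum = 933.625.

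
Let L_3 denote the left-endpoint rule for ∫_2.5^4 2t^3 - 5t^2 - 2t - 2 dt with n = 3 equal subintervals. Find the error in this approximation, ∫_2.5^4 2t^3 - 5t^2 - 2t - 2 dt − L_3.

Exact integral: ∫_2.5^4 f(t) dt = 15.09375.
L_3 = 4.75.
Error = 15.09375 − 4.75 = 10.34375.

10.34375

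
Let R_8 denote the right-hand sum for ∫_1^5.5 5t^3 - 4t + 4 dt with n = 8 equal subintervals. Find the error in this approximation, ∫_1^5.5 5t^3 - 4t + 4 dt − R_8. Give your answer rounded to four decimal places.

-239.0647

Exact integral: ∫_1^5.5 f(t) dt = 1102.078125.
R_8 ≈ 1341.142822.
Error ≈ 1102.078125 − 1341.142822 ≈ -239.0647.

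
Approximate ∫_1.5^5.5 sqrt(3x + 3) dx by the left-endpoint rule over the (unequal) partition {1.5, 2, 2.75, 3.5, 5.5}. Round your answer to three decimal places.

Subinterval widths: 0.5, 0.75, 0.75, 2.
Left endpoints: 1.5, 2, 2.75, 3.5.
f(1.5) ≈ 2.739, f(2) ≈ 3.000, f(2.75) ≈ 3.354, f(3.5) ≈ 3.674.
Sum = Σ Δx_i · f(x_i).
Sum ≈ 13.483.

13.483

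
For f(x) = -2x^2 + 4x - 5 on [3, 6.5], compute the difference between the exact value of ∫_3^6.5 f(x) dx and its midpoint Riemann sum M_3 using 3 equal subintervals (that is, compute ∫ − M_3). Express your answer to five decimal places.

Exact integral: ∫_3^6.5 f(x) dx ≈ -116.0833333.
M_3 ≈ -115.2893519.
Error ≈ -116.0833333 − (-115.2893519) ≈ -0.79398.

-0.79398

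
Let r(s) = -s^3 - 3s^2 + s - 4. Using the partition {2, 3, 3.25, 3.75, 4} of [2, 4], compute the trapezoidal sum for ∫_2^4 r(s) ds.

Subinterval widths: 1, 0.25, 0.5, 0.25.
r(2) = -22, r(3) = -55, r(3.25) = -66.765625, r(3.75) = -95.171875, r(4) = -112.
On each subinterval the trapezoid contributes (Δs_i/2)·[r(s_{i-1}) + r(s_i)].
Sum = -120.1015625.

-120.1015625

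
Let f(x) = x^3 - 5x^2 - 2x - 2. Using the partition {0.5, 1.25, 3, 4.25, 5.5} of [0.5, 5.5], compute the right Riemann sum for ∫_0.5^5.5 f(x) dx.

-80.671875

Subinterval widths: 0.75, 1.75, 1.25, 1.25.
Right endpoints: 1.25, 3, 4.25, 5.5.
f(1.25) = -10.359375, f(3) = -26, f(4.25) = -24.046875, f(5.5) = 2.125.
Sum = Σ Δx_i · f(x_i).
Sum = -80.671875.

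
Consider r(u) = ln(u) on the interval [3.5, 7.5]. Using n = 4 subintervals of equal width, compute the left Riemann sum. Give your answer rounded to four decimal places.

Δu = (7.5 − 3.5)/4 = 1.
Left endpoints: 3.5, 4.5, 5.5, 6.5.
r(3.5) ≈ 1.2528, r(4.5) ≈ 1.5041, r(5.5) ≈ 1.7047, r(6.5) ≈ 1.8718.
Sum = Δu · [r(3.5) + r(4.5) + r(5.5) + r(6.5)].
Sum ≈ 6.3334.

6.3334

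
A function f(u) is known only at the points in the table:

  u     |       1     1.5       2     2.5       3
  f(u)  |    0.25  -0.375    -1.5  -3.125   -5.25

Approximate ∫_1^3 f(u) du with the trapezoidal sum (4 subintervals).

Δu = 0.5.
T_4 = (0.5/2)·[0.25 + 2·(-0.375) + 2·(-1.5) + 2·(-3.125) + (-5.25)] = -3.75.

-3.75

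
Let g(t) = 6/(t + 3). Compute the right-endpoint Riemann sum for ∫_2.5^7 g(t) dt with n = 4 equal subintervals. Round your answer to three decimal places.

Δt = (7 − 2.5)/4 = 1.125.
Right endpoints: 3.625, 4.75, 5.875, 7.
g(3.625) = 48/53, g(4.75) = 24/31, g(5.875) = 48/71, g(7) = 0.6.
Sum = Δt · [g(3.625) + g(4.75) + g(5.875) + g(7)].
Sum ≈ 3.325.

3.325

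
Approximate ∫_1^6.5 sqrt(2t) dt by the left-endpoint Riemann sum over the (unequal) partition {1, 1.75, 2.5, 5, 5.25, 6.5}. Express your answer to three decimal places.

12.895

Subinterval widths: 0.75, 0.75, 2.5, 0.25, 1.25.
Left endpoints: 1, 1.75, 2.5, 5, 5.25.
f(1) ≈ 1.414, f(1.75) ≈ 1.871, f(2.5) ≈ 2.236, f(5) ≈ 3.162, f(5.25) ≈ 3.240.
Sum = Σ Δt_i · f(t_i).
Sum ≈ 12.895.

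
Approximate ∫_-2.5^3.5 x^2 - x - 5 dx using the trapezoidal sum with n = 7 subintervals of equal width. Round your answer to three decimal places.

-12.765

Δx = (3.5 − (-2.5))/7 = 6/7.
f(-2.5) = 3.75, f(-23/14) = -129/196, f(-11/14) = -705/196, f(1/14) = -993/196, f(13/14) = -993/196, f(25/14) = -705/196, f(37/14) = -129/196, f(3.5) = 3.75.
T_7 = (Δx/2)·[f(x_0) + 2f(x_1) + ... + 2f(x_{6}) + f(x_7)].
Sum ≈ -12.765.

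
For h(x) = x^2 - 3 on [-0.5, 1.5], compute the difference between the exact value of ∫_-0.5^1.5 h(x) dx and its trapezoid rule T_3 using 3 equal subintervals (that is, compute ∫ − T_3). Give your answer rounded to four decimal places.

-0.1481

Exact integral: ∫_-0.5^1.5 h(x) dx ≈ -4.833333.
T_3 ≈ -4.685185.
Error ≈ -4.833333 − (-4.685185) ≈ -0.1481.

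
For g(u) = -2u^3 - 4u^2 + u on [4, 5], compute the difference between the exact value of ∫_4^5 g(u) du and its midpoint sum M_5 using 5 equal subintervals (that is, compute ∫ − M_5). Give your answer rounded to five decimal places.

-0.10333

Exact integral: ∫_4^5 g(u) du ≈ -261.3333333.
M_5 = -261.23.
Error ≈ -261.3333333 − (-261.23) ≈ -0.10333.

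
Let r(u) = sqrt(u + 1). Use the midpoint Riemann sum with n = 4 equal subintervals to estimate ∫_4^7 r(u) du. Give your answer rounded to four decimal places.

7.6325

Δu = (7 − 4)/4 = 0.75.
Midpoints: 4.375, 5.125, 5.875, 6.625.
r(4.375) ≈ 2.3184, r(5.125) ≈ 2.4749, r(5.875) ≈ 2.6220, r(6.625) ≈ 2.7613.
Sum = Δu · [r(4.375) + r(5.125) + r(5.875) + r(6.625)].
Sum ≈ 7.6325.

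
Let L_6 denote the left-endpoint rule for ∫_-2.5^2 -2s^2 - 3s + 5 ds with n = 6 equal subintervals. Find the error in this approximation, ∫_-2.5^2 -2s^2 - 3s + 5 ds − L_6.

Exact integral: ∫_-2.5^2 f(s) ds = 10.125.
L_6 = 12.65625.
Error = 10.125 − 12.65625 = -2.53125.

-2.53125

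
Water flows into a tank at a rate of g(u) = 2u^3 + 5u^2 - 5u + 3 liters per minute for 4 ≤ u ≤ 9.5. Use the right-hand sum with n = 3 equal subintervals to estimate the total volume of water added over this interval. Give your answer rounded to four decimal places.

7007.5093

Δu = (9.5 − 4)/3 = 11/6.
Right endpoints: 35/6, 23/3, 9.5.
g(35/6) = 14606/27, g(23/3) = 31315/27, g(9.5) = 2121.5.
Sum = Δu · [g(35/6) + g(23/3) + g(9.5)].
Sum ≈ 7007.5093.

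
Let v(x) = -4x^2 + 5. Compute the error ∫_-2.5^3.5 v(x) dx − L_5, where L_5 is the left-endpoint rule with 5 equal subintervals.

-8.64

Exact integral: ∫_-2.5^3.5 v(x) dx = -48.
L_5 = -39.36.
Error = -48 − (-39.36) = -8.64.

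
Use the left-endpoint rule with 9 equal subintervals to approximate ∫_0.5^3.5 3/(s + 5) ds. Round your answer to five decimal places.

Δs = (3.5 − 0.5)/9 = 1/3.
Left endpoints: 0.5, 5/6, 7/6, 1.5, 11/6, 13/6, 2.5, 17/6, 19/6.
f(0.5) = 6/11, f(5/6) = 18/35, f(7/6) = 18/37, f(1.5) = 6/13, f(11/6) = 18/41, f(13/6) = 18/43, f(2.5) = 0.4, f(17/6) = 18/47, f(19/6) = 18/49.
Sum = Δs · [f(0.5) + f(5/6) + f(7/6) + ...].
Sum ≈ 1.33857.

1.33857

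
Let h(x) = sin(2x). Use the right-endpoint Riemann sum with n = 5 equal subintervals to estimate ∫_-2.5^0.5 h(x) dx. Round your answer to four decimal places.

Δx = (0.5 − (-2.5))/5 = 0.6.
Right endpoints: -1.9, -1.3, -0.7, -0.1, 0.5.
h(-1.9) ≈ 0.6119, h(-1.3) ≈ -0.5155, h(-0.7) ≈ -0.9854, h(-0.1) ≈ -0.1987, h(0.5) ≈ 0.8415.
Sum = Δx · [h(-1.9) + h(-1.3) + h(-0.7) + h(-0.1) + h(0.5)].
Sum ≈ -0.1478.

-0.1478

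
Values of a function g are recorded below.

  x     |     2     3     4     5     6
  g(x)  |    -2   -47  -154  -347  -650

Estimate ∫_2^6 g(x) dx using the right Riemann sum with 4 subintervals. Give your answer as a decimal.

Δx = 1.
Sum = 1·[(-47) + (-154) + (-347) + (-650)] = -1198.

-1198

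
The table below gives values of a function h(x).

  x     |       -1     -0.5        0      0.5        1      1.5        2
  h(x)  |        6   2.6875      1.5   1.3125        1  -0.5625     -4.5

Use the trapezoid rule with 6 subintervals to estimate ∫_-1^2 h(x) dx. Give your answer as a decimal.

3.34375

Δx = 0.5.
T_6 = (0.5/2)·[6 + 2·2.6875 + 2·1.5 + 2·1.3125 + 2·1 + 2·(-0.5625) + (-4.5)] = 3.34375.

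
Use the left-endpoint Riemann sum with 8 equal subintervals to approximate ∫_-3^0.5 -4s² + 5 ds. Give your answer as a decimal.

-26.76953125

Δs = (0.5 − (-3))/8 = 0.4375.
Left endpoints: -3, -2.5625, -2.125, -1.6875, -1.25, -0.8125, -0.375, 0.0625.
f(-3) = -31, f(-2.5625) = -21.265625, f(-2.125) = -13.0625, f(-1.6875) = -6.390625, f(-1.25) = -1.25, f(-0.8125) = 2.359375, f(-0.375) = 4.4375, f(0.0625) = 4.984375.
Sum = Δs · [f(-3) + f(-2.5625) + f(-2.125) + ...].
Sum = -26.76953125.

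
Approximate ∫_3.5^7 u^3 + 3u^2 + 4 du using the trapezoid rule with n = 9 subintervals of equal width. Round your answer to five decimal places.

Δu = (7 − 3.5)/9 = 7/18.
f(3.5) = 83.625, f(35/9) = 78866/729, f(77/18) = 800027/5832, f(14/3) = 4616/27, f(91/18) = 1224073/5832, f(49/9) = 185392/729, f(35/6) = 65789/216, f(56/9) = 263204/729, f(119/18) = 2473181/5832, f(7) = 494.
T_9 = (Δu/2)·[f(u_0) + 2f(u_1) + ... + 2f(u_{8}) + f(u_9)].
Sum ≈ 878.51350.

878.51350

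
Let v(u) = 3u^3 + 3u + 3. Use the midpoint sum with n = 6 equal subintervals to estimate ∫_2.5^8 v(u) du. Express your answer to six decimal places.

3127.630859

Δu = (8 − 2.5)/6 = 11/12.
Midpoints: 71/24, 3.875, 115/24, 137/24, 6.625, 181/24.
v(71/24) = 412631/4608, v(3.875) = 96861/512, v(115/24) = 1600939/4608, v(137/24) = 2664089/4608, v(6.625) = 458343/512, v(181/24) = 6047821/4608.
Sum = Δu · [v(71/24) + v(3.875) + v(115/24) + ...].
Sum ≈ 3127.630859.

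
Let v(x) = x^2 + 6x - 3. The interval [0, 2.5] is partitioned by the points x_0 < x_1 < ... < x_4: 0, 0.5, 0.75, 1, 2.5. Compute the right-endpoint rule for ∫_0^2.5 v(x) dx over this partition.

Subinterval widths: 0.5, 0.25, 0.25, 1.5.
Right endpoints: 0.5, 0.75, 1, 2.5.
v(0.5) = 0.25, v(0.75) = 2.0625, v(1) = 4, v(2.5) = 18.25.
Sum = Σ Δx_i · v(x_i).
Sum = 29.015625.

29.015625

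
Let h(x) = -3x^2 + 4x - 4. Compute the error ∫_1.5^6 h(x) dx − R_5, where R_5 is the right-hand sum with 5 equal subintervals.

Exact integral: ∫_1.5^6 h(x) dx = -163.125.
R_5 = -202.41.
Error = -163.125 − (-202.41) = 39.285.

39.285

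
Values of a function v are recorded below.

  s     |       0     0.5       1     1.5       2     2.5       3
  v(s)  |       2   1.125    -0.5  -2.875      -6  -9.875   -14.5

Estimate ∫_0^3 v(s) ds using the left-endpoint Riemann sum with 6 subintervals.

-8.0625

Δs = 0.5.
Sum = 0.5·[2 + 1.125 + (-0.5) + (-2.875) + (-6) + (-9.875)] = -8.0625.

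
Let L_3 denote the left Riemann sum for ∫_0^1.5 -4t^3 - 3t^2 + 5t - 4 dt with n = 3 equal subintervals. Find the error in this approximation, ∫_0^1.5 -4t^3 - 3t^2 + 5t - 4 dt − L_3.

-2.4375

Exact integral: ∫_0^1.5 f(t) dt = -8.8125.
L_3 = -6.375.
Error = -8.8125 − (-6.375) = -2.4375.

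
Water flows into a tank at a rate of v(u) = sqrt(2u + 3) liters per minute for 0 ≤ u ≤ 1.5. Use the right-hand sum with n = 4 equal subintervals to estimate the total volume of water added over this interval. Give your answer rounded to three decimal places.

Δu = (1.5 − 0)/4 = 0.375.
Right endpoints: 0.375, 0.75, 1.125, 1.5.
v(0.375) ≈ 1.936, v(0.75) ≈ 2.121, v(1.125) ≈ 2.291, v(1.5) ≈ 2.449.
Sum = Δu · [v(0.375) + v(0.75) + v(1.125) + v(1.5)].
Sum ≈ 3.299.

3.299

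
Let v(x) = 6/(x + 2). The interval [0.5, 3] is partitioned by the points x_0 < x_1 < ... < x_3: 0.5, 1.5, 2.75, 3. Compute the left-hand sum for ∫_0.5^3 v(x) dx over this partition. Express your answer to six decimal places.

4.858647

Subinterval widths: 1, 1.25, 0.25.
Left endpoints: 0.5, 1.5, 2.75.
v(0.5) = 2.4, v(1.5) = 12/7, v(2.75) = 24/19.
Sum = Σ Δx_i · v(x_i).
Sum ≈ 4.858647.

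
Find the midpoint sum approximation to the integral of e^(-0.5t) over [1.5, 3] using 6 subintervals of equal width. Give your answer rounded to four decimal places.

Δt = (3 − 1.5)/6 = 0.25.
Midpoints: 1.625, 1.875, 2.125, 2.375, 2.625, 2.875.
f(1.625) ≈ 0.4437, f(1.875) ≈ 0.3916, f(2.125) ≈ 0.3456, f(2.375) ≈ 0.3050, f(2.625) ≈ 0.2691, f(2.875) ≈ 0.2375.
Sum = Δt · [f(1.625) + f(1.875) + f(2.125) + ...].
Sum ≈ 0.4981.

0.4981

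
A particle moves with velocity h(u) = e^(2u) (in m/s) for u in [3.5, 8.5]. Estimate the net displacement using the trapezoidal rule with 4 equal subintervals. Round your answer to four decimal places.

Δu = (8.5 − 3.5)/4 = 1.25.
h(3.5) ≈ 1096.6332, h(4.75) ≈ 13359.7268, h(6) ≈ 162754.7914, h(7.25) ≈ 1982759.2635, h(8.5) ≈ 24154952.7536.
T_4 = (Δu/2)·[h(u_0) + 2h(u_1) + 2h(u_2) + 2h(u_3) + h(u_4)].
Sum ≈ 17796123.0939.

17796123.0939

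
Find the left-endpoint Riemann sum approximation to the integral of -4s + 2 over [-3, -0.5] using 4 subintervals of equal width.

Δs = (-0.5 − (-3))/4 = 0.625.
Left endpoints: -3, -2.375, -1.75, -1.125.
f(-3) = 14, f(-2.375) = 11.5, f(-1.75) = 9, f(-1.125) = 6.5.
Sum = Δs · [f(-3) + f(-2.375) + f(-1.75) + f(-1.125)].
Sum = 25.625.

25.625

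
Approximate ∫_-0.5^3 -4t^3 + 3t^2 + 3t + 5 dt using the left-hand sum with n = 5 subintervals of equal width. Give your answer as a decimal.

Δt = (3 − (-0.5))/5 = 0.7.
Left endpoints: -0.5, 0.2, 0.9, 1.6, 2.3.
f(-0.5) = 4.75, f(0.2) = 5.688, f(0.9) = 7.214, f(1.6) = 1.096, f(2.3) = -20.898.
Sum = Δt · [f(-0.5) + f(0.2) + f(0.9) + f(1.6) + f(2.3)].
Sum = -1.505.

-1.505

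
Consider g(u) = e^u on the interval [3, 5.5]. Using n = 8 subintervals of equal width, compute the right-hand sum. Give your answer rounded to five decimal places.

261.52603

Δu = (5.5 − 3)/8 = 0.3125.
Right endpoints: 3.3125, 3.625, 3.9375, 4.25, 4.5625, 4.875, 5.1875, 5.5.
g(3.3125) ≈ 27.45367, g(3.625) ≈ 37.52472, g(3.9375) ≈ 51.29022, g(4.25) ≈ 70.10541, g(4.5625) ≈ 95.82274, g(4.875) ≈ 130.97415, g(5.1875) ≈ 179.02044, g(5.5) ≈ 244.69193.
Sum = Δu · [g(3.3125) + g(3.625) + g(3.9375) + ...].
Sum ≈ 261.52603.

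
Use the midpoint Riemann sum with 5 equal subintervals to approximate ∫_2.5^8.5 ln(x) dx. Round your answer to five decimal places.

Δx = (8.5 − 2.5)/5 = 1.2.
Midpoints: 3.1, 4.3, 5.5, 6.7, 7.9.
f(3.1) ≈ 1.13140, f(4.3) ≈ 1.45862, f(5.5) ≈ 1.70475, f(6.7) ≈ 1.90211, f(7.9) ≈ 2.06686.
Sum = Δx · [f(3.1) + f(4.3) + f(5.5) + f(6.7) + f(7.9)].
Sum ≈ 9.91648.

9.91648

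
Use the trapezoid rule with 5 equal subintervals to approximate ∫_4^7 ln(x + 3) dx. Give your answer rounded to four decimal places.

Δx = (7 − 4)/5 = 0.6.
f(4) ≈ 1.9459, f(4.6) ≈ 2.0281, f(5.2) ≈ 2.1041, f(5.8) ≈ 2.1748, f(6.4) ≈ 2.2407, f(7) ≈ 2.3026.
T_5 = (Δx/2)·[f(x_0) + 2f(x_1) + ... + 2f(x_{4}) + f(x_5)].
Sum ≈ 6.4032.

6.4032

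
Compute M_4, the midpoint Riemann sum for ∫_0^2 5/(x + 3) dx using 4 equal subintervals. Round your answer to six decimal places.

Δx = (2 − 0)/4 = 0.5.
Midpoints: 0.25, 0.75, 1.25, 1.75.
f(0.25) = 20/13, f(0.75) = 4/3, f(1.25) = 20/17, f(1.75) = 20/19.
Sum = Δx · [f(0.25) + f(0.75) + f(1.25) + f(1.75)].
Sum ≈ 2.550449.

2.550449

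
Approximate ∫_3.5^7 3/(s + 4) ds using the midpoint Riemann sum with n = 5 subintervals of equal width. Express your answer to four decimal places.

1.1484

Δs = (7 − 3.5)/5 = 0.7.
Midpoints: 3.85, 4.55, 5.25, 5.95, 6.65.
f(3.85) = 60/157, f(4.55) = 20/57, f(5.25) = 12/37, f(5.95) = 60/199, f(6.65) = 20/71.
Sum = Δs · [f(3.85) + f(4.55) + f(5.25) + f(5.95) + f(6.65)].
Sum ≈ 1.1484.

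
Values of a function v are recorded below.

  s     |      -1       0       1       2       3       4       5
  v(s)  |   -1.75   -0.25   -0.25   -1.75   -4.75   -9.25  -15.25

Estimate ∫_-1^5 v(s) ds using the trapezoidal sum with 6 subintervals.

Δs = 1.
T_6 = (1/2)·[(-1.75) + 2·(-0.25) + 2·(-0.25) + 2·(-1.75) + 2·(-4.75) + 2·(-9.25) + (-15.25)] = -24.75.

-24.75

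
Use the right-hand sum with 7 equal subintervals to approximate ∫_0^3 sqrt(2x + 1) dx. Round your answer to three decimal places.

6.183

Δx = (3 − 0)/7 = 3/7.
Right endpoints: 3/7, 6/7, 9/7, 12/7, 15/7, 18/7, 3.
f(3/7) ≈ 1.363, f(6/7) ≈ 1.648, f(9/7) ≈ 1.890, f(12/7) ≈ 2.104, f(15/7) ≈ 2.299, f(18/7) ≈ 2.478, f(3) ≈ 2.646.
Sum = Δx · [f(3/7) + f(6/7) + f(9/7) + ...].
Sum ≈ 6.183.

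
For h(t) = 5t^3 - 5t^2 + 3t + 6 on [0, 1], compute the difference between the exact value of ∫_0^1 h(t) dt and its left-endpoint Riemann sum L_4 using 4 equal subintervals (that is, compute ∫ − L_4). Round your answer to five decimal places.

0.34896

Exact integral: ∫_0^1 h(t) dt ≈ 7.0833333.
L_4 = 6.734375.
Error ≈ 7.0833333 − 6.734375 ≈ 0.34896.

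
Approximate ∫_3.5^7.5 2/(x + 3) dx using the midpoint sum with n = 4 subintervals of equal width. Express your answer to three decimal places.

0.958

Δx = (7.5 − 3.5)/4 = 1.
Midpoints: 4, 5, 6, 7.
f(4) = 2/7, f(5) = 0.25, f(6) = 2/9, f(7) = 0.2.
Sum = Δx · [f(4) + f(5) + f(6) + f(7)].
Sum ≈ 0.958.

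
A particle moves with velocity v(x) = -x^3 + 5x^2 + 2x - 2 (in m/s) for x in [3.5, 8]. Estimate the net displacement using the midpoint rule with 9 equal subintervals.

-160.7109375

Δx = (8 − 3.5)/9 = 0.5.
Midpoints: 3.75, 4.25, 4.75, 5.25, 5.75, 6.25, 6.75, 7.25, 7.75.
v(3.75) = 23.078125, v(4.25) = 20.046875, v(4.75) = 13.140625, v(5.25) = 1.609375, v(5.75) = -15.296875, v(6.25) = -38.328125, v(6.75) = -68.234375, v(7.25) = -105.765625, v(7.75) = -151.671875.
Sum = Δx · [v(3.75) + v(4.25) + v(4.75) + ...].
Sum = -160.7109375.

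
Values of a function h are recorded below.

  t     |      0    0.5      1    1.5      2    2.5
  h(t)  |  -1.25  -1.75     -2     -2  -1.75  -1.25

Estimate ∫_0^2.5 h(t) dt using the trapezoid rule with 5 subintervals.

Δt = 0.5.
T_5 = (0.5/2)·[(-1.25) + 2·(-1.75) + 2·(-2) + 2·(-2) + 2·(-1.75) + (-1.25)] = -4.375.

-4.375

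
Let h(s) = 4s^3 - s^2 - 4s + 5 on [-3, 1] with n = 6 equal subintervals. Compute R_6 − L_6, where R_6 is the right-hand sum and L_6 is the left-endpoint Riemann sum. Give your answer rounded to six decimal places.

R_6 ≈ -22.51851852.
L_6 ≈ -91.85185185.
R_6 − L_6 ≈ 69.333333.

69.333333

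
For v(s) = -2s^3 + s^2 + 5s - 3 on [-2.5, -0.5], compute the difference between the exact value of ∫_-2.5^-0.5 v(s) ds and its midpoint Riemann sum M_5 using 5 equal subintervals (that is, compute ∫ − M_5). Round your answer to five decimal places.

0.26667

Exact integral: ∫_-2.5^-0.5 v(s) ds ≈ 3.6666667.
M_5 = 3.4.
Error ≈ 3.6666667 − 3.4 ≈ 0.26667.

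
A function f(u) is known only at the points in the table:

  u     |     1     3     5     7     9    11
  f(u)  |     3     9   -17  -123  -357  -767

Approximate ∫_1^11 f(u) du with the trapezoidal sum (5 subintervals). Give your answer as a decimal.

Δu = 2.
T_5 = (2/2)·[3 + 2·9 + 2·(-17) + 2·(-123) + 2·(-357) + (-767)] = -1740.

-1740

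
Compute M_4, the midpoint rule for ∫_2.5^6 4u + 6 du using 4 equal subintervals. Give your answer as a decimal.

80.5

Δu = (6 − 2.5)/4 = 0.875.
Midpoints: 2.9375, 3.8125, 4.6875, 5.5625.
f(2.9375) = 17.75, f(3.8125) = 21.25, f(4.6875) = 24.75, f(5.5625) = 28.25.
Sum = Δu · [f(2.9375) + f(3.8125) + f(4.6875) + f(5.5625)].
Sum = 80.5.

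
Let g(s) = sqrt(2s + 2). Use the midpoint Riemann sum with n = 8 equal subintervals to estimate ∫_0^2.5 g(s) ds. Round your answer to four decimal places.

Δs = (2.5 − 0)/8 = 0.3125.
Midpoints: 0.15625, 0.46875, 0.78125, 1.09375, 1.40625, 1.71875, 2.03125, 2.34375.
g(0.15625) ≈ 1.5207, g(0.46875) ≈ 1.7139, g(0.78125) ≈ 1.8875, g(1.09375) ≈ 2.0463, g(1.40625) ≈ 2.1937, g(1.71875) ≈ 2.3318, g(2.03125) ≈ 2.4622, g(2.34375) ≈ 2.5860.
Sum = Δs · [g(0.15625) + g(0.46875) + g(0.78125) + ...].
Sum ≈ 5.2319.

5.2319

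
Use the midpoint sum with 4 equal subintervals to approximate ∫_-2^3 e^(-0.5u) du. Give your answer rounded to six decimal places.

4.909997

Δu = (3 − (-2))/4 = 1.25.
Midpoints: -1.375, -0.125, 1.125, 2.375.
f(-1.375) ≈ 1.988737, f(-0.125) ≈ 1.064494, f(1.125) ≈ 0.569783, f(2.375) ≈ 0.304983.
Sum = Δu · [f(-1.375) + f(-0.125) + f(1.125) + f(2.375)].
Sum ≈ 4.909997.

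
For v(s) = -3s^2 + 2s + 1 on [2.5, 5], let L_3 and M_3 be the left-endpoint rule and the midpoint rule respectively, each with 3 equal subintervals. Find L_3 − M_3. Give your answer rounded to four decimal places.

L_3 ≈ -67.638889.
M_3 ≈ -87.690972.
L_3 − M_3 ≈ 20.0521.

20.0521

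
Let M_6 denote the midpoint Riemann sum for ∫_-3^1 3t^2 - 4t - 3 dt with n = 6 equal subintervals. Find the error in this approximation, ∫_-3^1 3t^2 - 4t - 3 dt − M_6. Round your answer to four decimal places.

0.4444

Exact integral: ∫_-3^1 f(t) dt = 32.
M_6 ≈ 31.555556.
Error ≈ 32 − 31.555556 ≈ 0.4444.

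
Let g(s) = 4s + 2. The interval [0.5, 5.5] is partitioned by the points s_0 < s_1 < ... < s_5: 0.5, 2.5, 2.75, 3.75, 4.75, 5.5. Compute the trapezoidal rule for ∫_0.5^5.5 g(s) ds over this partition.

70

Subinterval widths: 2, 0.25, 1, 1, 0.75.
g(0.5) = 4, g(2.5) = 12, g(2.75) = 13, g(3.75) = 17, g(4.75) = 21, g(5.5) = 24.
On each subinterval the trapezoid contributes (Δs_i/2)·[g(s_{i-1}) + g(s_i)].
Sum = 70.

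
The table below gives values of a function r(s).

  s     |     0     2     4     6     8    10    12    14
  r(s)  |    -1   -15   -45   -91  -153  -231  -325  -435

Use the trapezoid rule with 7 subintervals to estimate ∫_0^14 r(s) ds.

-2156

Δs = 2.
T_7 = (2/2)·[(-1) + 2·(-15) + 2·(-45) + 2·(-91) + 2·(-153) + 2·(-231) + 2·(-325) + (-435)] = -2156.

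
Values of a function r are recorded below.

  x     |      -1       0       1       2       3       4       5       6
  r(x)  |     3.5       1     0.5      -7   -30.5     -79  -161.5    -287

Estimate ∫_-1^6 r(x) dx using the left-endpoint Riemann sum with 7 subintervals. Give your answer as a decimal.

Δx = 1.
Sum = 1·[3.5 + 1 + 0.5 + (-7) + (-30.5) + (-79) + (-161.5)] = -273.

-273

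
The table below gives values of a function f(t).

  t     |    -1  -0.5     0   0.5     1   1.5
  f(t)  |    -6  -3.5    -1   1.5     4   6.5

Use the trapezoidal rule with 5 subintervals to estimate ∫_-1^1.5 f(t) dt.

Δt = 0.5.
T_5 = (0.5/2)·[(-6) + 2·(-3.5) + 2·(-1) + 2·1.5 + 2·4 + 6.5] = 0.625.

0.625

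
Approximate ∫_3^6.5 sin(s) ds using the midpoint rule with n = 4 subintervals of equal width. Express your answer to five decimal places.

Δs = (6.5 − 3)/4 = 0.875.
Midpoints: 3.4375, 4.3125, 5.1875, 6.0625.
f(3.4375) ≈ -0.29161, f(4.3125) ≈ -0.92110, f(5.1875) ≈ -0.88924, f(6.0625) ≈ -0.21890.
Sum = Δs · [f(3.4375) + f(4.3125) + f(5.1875) + f(6.0625)].
Sum ≈ -2.03075.

-2.03075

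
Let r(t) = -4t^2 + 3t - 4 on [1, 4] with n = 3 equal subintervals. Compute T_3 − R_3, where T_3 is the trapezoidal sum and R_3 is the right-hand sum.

T_3 = -75.5.
R_3 = -101.
T_3 − R_3 = 25.5.

25.5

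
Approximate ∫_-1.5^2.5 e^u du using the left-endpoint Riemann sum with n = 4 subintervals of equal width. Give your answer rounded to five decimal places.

6.96007

Δu = (2.5 − (-1.5))/4 = 1.
Left endpoints: -1.5, -0.5, 0.5, 1.5.
f(-1.5) ≈ 0.22313, f(-0.5) ≈ 0.60653, f(0.5) ≈ 1.64872, f(1.5) ≈ 4.48169.
Sum = Δu · [f(-1.5) + f(-0.5) + f(0.5) + f(1.5)].
Sum ≈ 6.96007.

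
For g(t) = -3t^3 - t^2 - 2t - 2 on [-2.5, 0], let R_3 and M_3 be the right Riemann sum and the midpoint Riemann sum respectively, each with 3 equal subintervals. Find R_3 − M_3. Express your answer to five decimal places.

-14.56163

R_3 ≈ 9.2939815.
M_3 ≈ 23.8556134.
R_3 − M_3 ≈ -14.56163.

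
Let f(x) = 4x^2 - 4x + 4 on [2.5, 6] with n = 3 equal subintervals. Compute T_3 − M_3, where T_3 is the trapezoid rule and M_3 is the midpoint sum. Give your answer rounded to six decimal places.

T_3 ≈ 224.84259259.
M_3 ≈ 220.07870370.
T_3 − M_3 ≈ 4.763889.

4.763889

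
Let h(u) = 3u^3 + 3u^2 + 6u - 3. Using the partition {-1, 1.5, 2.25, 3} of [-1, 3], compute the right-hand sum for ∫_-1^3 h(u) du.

Subinterval widths: 2.5, 0.75, 0.75.
Right endpoints: 1.5, 2.25, 3.
h(1.5) = 22.875, h(2.25) = 59.859375, h(3) = 123.
Sum = Σ Δu_i · h(u_i).
Sum = 194.33203125.

194.33203125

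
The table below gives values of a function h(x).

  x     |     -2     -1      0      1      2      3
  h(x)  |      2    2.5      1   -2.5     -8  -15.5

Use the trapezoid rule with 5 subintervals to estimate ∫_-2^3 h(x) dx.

-13.75

Δx = 1.
T_5 = (1/2)·[2 + 2·2.5 + 2·1 + 2·(-2.5) + 2·(-8) + (-15.5)] = -13.75.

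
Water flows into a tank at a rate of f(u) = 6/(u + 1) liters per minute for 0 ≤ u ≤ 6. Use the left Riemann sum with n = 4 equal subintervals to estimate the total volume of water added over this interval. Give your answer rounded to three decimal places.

16.486

Δu = (6 − 0)/4 = 1.5.
Left endpoints: 0, 1.5, 3, 4.5.
f(0) = 6, f(1.5) = 2.4, f(3) = 1.5, f(4.5) = 12/11.
Sum = Δu · [f(0) + f(1.5) + f(3) + f(4.5)].
Sum ≈ 16.486.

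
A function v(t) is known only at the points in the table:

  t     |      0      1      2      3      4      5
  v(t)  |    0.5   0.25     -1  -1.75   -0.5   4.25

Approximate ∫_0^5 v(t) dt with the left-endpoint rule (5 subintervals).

-2.5

Δt = 1.
Sum = 1·[0.5 + 0.25 + (-1) + (-1.75) + (-0.5)] = -2.5.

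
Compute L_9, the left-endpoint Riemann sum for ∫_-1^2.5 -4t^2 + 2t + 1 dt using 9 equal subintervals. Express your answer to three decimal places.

Δt = (2.5 − (-1))/9 = 7/18.
Left endpoints: -1, -11/18, -2/9, 1/6, 5/9, 17/18, 4/3, 31/18, 19/9.
f(-1) = -5, f(-11/18) = -139/81, f(-2/9) = 29/81, f(1/6) = 11/9, f(5/9) = 71/81, f(17/18) = -55/81, f(4/3) = -31/9, f(31/18) = -601/81, f(19/9) = -1021/81.
Sum = Δt · [f(-1) + f(-11/18) + f(-2/9) + ...].
Sum ≈ -11.047.

-11.047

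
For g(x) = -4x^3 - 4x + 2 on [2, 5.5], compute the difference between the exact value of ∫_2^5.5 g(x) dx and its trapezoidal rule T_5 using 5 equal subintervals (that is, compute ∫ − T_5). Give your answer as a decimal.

12.8625

Exact integral: ∫_2^5.5 g(x) dx = -944.5625.
T_5 = -957.425.
Error = -944.5625 − (-957.425) = 12.8625.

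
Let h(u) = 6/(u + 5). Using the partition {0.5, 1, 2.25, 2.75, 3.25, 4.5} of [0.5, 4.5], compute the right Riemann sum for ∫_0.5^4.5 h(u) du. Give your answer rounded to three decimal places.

Subinterval widths: 0.5, 1.25, 0.5, 0.5, 1.25.
Right endpoints: 1, 2.25, 2.75, 3.25, 4.5.
h(1) = 1, h(2.25) = 24/29, h(2.75) = 24/31, h(3.25) = 8/11, h(4.5) = 12/19.
Sum = Σ Δu_i · h(u_i).
Sum ≈ 3.075.

3.075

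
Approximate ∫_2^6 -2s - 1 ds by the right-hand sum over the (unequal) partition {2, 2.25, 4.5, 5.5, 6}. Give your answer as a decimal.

Subinterval widths: 0.25, 2.25, 1, 0.5.
Right endpoints: 2.25, 4.5, 5.5, 6.
f(2.25) = -5.5, f(4.5) = -10, f(5.5) = -12, f(6) = -13.
Sum = Σ Δs_i · f(s_i).
Sum = -42.375.

-42.375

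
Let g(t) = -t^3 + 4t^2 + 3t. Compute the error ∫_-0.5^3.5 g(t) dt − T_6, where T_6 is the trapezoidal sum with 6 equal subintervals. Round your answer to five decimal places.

0.14815

Exact integral: ∫_-0.5^3.5 g(t) dt ≈ 37.8333333.
T_6 ≈ 37.6851852.
Error ≈ 37.8333333 − 37.6851852 ≈ 0.14815.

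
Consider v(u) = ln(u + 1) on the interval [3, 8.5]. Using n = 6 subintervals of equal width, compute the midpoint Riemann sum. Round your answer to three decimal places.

Δu = (8.5 − 3)/6 = 11/12.
Midpoints: 83/24, 4.375, 127/24, 149/24, 7.125, 193/24.
v(83/24) ≈ 1.495, v(4.375) ≈ 1.682, v(127/24) ≈ 1.839, v(149/24) ≈ 1.975, v(7.125) ≈ 2.095, v(193/24) ≈ 2.202.
Sum = Δu · [v(83/24) + v(4.375) + v(127/24) + ...].
Sum ≈ 10.347.

10.347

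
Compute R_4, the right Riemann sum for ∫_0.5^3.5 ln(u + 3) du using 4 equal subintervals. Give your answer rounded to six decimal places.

5.008019

Δu = (3.5 − 0.5)/4 = 0.75.
Right endpoints: 1.25, 2, 2.75, 3.5.
f(1.25) ≈ 1.446919, f(2) ≈ 1.609438, f(2.75) ≈ 1.749200, f(3.5) ≈ 1.871802.
Sum = Δu · [f(1.25) + f(2) + f(2.75) + f(3.5)].
Sum ≈ 5.008019.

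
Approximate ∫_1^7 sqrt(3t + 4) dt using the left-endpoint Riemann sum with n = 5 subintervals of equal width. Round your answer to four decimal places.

22.2178

Δt = (7 − 1)/5 = 1.2.
Left endpoints: 1, 2.2, 3.4, 4.6, 5.8.
f(1) ≈ 2.6458, f(2.2) ≈ 3.2558, f(3.4) ≈ 3.7683, f(4.6) ≈ 4.2190, f(5.8) ≈ 4.6260.
Sum = Δt · [f(1) + f(2.2) + f(3.4) + f(4.6) + f(5.8)].
Sum ≈ 22.2178.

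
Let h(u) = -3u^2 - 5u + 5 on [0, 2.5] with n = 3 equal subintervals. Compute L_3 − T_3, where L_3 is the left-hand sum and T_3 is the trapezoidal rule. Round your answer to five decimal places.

13.02083

L_3 ≈ -6.5972222.
T_3 ≈ -19.6180556.
L_3 − T_3 ≈ 13.02083.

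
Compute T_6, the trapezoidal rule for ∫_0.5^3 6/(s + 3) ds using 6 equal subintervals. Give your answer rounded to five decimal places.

Δs = (3 − 0.5)/6 = 5/12.
f(0.5) = 12/7, f(11/12) = 72/47, f(4/3) = 18/13, f(1.75) = 24/19, f(13/6) = 36/31, f(31/12) = 72/67, f(3) = 1.
T_6 = (Δs/2)·[f(s_0) + 2f(s_1) + ... + 2f(s_{5}) + f(s_6)].
Sum ≈ 3.23865.

3.23865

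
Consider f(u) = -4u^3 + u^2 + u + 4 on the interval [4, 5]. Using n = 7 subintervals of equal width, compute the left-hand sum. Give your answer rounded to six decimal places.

Δu = (5 − 4)/7 = 1/7.
Left endpoints: 4, 29/7, 30/7, 31/7, 32/7, 33/7, 34/7.
f(4) = -232, f(29/7) = -88876/343, f(30/7) = -98858/343, f(31/7) = -109546/343, f(32/7) = -120964/343, f(33/7) = -133136/343, f(34/7) = -146086/343.
Sum = Δu · [f(4) + f(29/7) + f(30/7) + ...].
Sum ≈ -323.632653.

-323.632653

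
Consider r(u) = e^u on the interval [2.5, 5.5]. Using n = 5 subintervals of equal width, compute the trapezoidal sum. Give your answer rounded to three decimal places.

Δu = (5.5 − 2.5)/5 = 0.6.
r(2.5) ≈ 12.182, r(3.1) ≈ 22.198, r(3.7) ≈ 40.447, r(4.3) ≈ 73.700, r(4.9) ≈ 134.290, r(5.5) ≈ 244.692.
T_5 = (Δu/2)·[r(u_0) + 2r(u_1) + ... + 2r(u_{4}) + r(u_5)].
Sum ≈ 239.443.

239.443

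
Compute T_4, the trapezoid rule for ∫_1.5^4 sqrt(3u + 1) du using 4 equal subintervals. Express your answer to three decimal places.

7.542

Δu = (4 − 1.5)/4 = 0.625.
f(1.5) ≈ 2.345, f(2.125) ≈ 2.716, f(2.75) ≈ 3.041, f(3.375) ≈ 3.335, f(4) ≈ 3.606.
T_4 = (Δu/2)·[f(u_0) + 2f(u_1) + 2f(u_2) + 2f(u_3) + f(u_4)].
Sum ≈ 7.542.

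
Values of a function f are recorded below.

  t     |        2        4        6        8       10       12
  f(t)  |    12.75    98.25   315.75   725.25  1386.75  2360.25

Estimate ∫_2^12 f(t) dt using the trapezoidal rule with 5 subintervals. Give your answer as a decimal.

Δt = 2.
T_5 = (2/2)·[12.75 + 2·98.25 + 2·315.75 + 2·725.25 + 2·1386.75 + 2360.25] = 7425.

7425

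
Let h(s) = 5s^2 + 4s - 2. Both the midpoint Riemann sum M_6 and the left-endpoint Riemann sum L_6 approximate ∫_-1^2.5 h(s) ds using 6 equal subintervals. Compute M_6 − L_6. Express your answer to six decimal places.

10.250868

M_6 ≈ 30.71209491.
L_6 ≈ 20.46122685.
M_6 − L_6 ≈ 10.250868.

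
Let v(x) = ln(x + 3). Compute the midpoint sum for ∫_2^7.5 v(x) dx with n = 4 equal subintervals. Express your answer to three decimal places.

Δx = (7.5 − 2)/4 = 1.375.
Midpoints: 2.6875, 4.0625, 5.4375, 6.8125.
v(2.6875) ≈ 1.738, v(4.0625) ≈ 1.955, v(5.4375) ≈ 2.133, v(6.8125) ≈ 2.284.
Sum = Δx · [v(2.6875) + v(4.0625) + v(5.4375) + v(6.8125)].
Sum ≈ 11.150.

11.150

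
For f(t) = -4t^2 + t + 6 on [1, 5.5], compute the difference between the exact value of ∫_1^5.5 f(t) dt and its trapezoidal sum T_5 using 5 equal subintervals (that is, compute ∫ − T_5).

2.43

Exact integral: ∫_1^5.5 f(t) dt = -178.875.
T_5 = -181.305.
Error = -178.875 − (-181.305) = 2.43.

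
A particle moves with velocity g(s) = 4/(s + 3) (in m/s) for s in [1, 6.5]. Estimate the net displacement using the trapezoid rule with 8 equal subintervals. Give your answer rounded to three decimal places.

Δs = (6.5 − 1)/8 = 0.6875.
g(1) = 1, g(1.6875) = 64/75, g(2.375) = 32/43, g(3.0625) = 64/97, g(3.75) = 16/27, g(4.4375) = 64/119, g(5.125) = 32/65, g(5.8125) = 64/141, g(6.5) = 8/19.
T_8 = (Δs/2)·[g(s_0) + 2g(s_1) + ... + 2g(s_{7}) + g(s_8)].
Sum ≈ 3.468.

3.468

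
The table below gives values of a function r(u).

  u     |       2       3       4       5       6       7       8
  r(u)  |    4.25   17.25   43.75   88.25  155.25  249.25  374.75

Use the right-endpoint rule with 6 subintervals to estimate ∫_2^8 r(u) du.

928.5

Δu = 1.
Sum = 1·[17.25 + 43.75 + 88.25 + 155.25 + 249.25 + 374.75] = 928.5.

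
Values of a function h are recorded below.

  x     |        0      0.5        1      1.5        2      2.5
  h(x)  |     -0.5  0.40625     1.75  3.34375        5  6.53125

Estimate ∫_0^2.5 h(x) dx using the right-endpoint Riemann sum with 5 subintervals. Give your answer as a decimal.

8.515625

Δx = 0.5.
Sum = 0.5·[0.40625 + 1.75 + 3.34375 + 5 + 6.53125] = 8.515625.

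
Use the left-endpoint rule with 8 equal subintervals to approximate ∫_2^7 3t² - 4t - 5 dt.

185.0390625

Δt = (7 − 2)/8 = 0.625.
Left endpoints: 2, 2.625, 3.25, 3.875, 4.5, 5.125, 5.75, 6.375.
f(2) = -1, f(2.625) = 5.171875, f(3.25) = 13.6875, f(3.875) = 24.546875, f(4.5) = 37.75, f(5.125) = 53.296875, f(5.75) = 71.1875, f(6.375) = 91.421875.
Sum = Δt · [f(2) + f(2.625) + f(3.25) + ...].
Sum = 185.0390625.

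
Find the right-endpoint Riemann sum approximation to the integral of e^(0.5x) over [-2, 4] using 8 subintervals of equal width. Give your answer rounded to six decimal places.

Δx = (4 − (-2))/8 = 0.75.
Right endpoints: -1.25, -0.5, 0.25, 1, 1.75, 2.5, 3.25, 4.
f(-1.25) ≈ 0.535261, f(-0.5) ≈ 0.778801, f(0.25) ≈ 1.133148, f(1) ≈ 1.648721, f(1.75) ≈ 2.398875, f(2.5) ≈ 3.490343, f(3.25) ≈ 5.078419, f(4) ≈ 7.389056.
Sum = Δx · [f(-1.25) + f(-0.5) + f(0.25) + ...].
Sum ≈ 16.839469.

16.839469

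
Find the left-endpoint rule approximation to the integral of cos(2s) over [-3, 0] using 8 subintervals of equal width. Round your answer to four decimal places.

-0.1406

Δs = (0 − (-3))/8 = 0.375.
Left endpoints: -3, -2.625, -2.25, -1.875, -1.5, -1.125, -0.75, -0.375.
f(-3) ≈ 0.9602, f(-2.625) ≈ 0.5121, f(-2.25) ≈ -0.2108, f(-1.875) ≈ -0.8206, f(-1.5) ≈ -0.9900, f(-1.125) ≈ -0.6282, f(-0.75) ≈ 0.0707, f(-0.375) ≈ 0.7317.
Sum = Δs · [f(-3) + f(-2.625) + f(-2.25) + ...].
Sum ≈ -0.1406.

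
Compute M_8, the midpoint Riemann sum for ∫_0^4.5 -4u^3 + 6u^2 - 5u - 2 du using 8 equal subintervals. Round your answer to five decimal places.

-284.94580

Δu = (4.5 − 0)/8 = 0.5625.
Midpoints: 0.28125, 0.84375, 1.40625, 1.96875, 2.53125, 3.09375, 3.65625, 4.21875.
f(0.28125) = -24745/8192, f(0.84375) = -35635/8192, f(1.40625) = -67909/8192, f(1.96875) = -156559/8192, f(2.53125) = -336577/8192, f(3.09375) = -642955/8192, f(3.65625) = -1110685/8192, f(4.21875) = -1774759/8192.
Sum = Δu · [f(0.28125) + f(0.84375) + f(1.40625) + ...].
Sum ≈ -284.94580.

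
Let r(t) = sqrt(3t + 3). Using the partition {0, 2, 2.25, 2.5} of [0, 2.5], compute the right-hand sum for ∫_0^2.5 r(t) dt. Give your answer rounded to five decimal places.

Subinterval widths: 2, 0.25, 0.25.
Right endpoints: 2, 2.25, 2.5.
r(2) ≈ 3.00000, r(2.25) ≈ 3.12250, r(2.5) ≈ 3.24037.
Sum = Σ Δt_i · r(t_i).
Sum ≈ 7.59072.

7.59072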